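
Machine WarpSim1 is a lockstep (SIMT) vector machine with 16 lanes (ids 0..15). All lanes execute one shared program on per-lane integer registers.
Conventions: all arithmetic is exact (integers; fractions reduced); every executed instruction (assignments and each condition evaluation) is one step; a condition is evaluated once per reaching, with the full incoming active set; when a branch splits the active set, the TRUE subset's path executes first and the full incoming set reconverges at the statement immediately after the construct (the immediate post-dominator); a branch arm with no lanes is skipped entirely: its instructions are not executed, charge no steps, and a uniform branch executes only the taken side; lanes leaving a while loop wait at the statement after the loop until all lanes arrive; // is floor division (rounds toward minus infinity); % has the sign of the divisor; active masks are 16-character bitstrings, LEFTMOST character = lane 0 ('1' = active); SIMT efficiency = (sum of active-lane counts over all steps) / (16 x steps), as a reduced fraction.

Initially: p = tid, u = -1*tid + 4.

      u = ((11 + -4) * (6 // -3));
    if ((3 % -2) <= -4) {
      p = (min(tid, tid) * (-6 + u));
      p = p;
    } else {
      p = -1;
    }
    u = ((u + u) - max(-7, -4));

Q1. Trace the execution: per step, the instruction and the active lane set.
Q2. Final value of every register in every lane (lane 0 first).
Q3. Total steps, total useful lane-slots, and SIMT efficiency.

step 0: u <- ((11 + -4) * (6 // -3)) 1111111111111111
step 1: eval ((3 % -2) <= -4)        1111111111111111
step 2: p <- -1                      1111111111111111
step 3: u <- ((u + u) - max(-7, -4)) 1111111111111111

Answer: 4 steps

p: -1,-1,-1,-1,-1,-1,-1,-1,-1,-1,-1,-1,-1,-1,-1,-1
u: -24,-24,-24,-24,-24,-24,-24,-24,-24,-24,-24,-24,-24,-24,-24,-24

steps = 4; useful = 64; efficiency = 64/64 = 1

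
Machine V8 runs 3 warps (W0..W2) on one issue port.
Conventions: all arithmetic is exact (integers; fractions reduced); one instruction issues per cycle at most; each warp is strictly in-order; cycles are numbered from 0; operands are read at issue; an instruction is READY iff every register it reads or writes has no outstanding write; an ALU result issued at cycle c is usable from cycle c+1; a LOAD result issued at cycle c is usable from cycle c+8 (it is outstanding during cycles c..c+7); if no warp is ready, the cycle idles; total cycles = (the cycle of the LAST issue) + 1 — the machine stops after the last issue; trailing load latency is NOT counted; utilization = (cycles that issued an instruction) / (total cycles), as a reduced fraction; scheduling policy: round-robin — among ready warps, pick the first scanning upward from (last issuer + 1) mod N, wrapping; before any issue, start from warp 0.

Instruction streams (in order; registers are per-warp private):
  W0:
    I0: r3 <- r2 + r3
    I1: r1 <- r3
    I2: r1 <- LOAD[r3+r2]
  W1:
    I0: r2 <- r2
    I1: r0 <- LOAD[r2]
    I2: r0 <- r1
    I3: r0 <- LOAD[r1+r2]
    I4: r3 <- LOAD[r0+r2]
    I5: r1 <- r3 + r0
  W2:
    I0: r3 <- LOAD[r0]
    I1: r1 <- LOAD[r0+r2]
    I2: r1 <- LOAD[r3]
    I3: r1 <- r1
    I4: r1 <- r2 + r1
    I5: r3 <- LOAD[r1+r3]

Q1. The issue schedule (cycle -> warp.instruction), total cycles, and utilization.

cycle 0: W0.I0
cycle 1: W1.I0
cycle 2: W2.I0
cycle 3: W0.I1
cycle 4: W1.I1
cycle 5: W2.I1
cycle 6: W0.I2
cycle 7: idle
cycle 8: idle
cycle 9: idle
cycle 10: idle
cycle 11: idle
cycle 12: W1.I2
cycle 13: W2.I2
cycle 14: W1.I3
cycle 15: idle
cycle 16: idle
cycle 17: idle
cycle 18: idle
cycle 19: idle
cycle 20: idle
cycle 21: W2.I3
cycle 22: W1.I4
cycle 23: W2.I4
cycle 24: W2.I5
cycle 25: idle
cycle 26: idle
cycle 27: idle
cycle 28: idle
cycle 29: idle
cycle 30: W1.I5

Answer: 31 cycles, utilization 15/31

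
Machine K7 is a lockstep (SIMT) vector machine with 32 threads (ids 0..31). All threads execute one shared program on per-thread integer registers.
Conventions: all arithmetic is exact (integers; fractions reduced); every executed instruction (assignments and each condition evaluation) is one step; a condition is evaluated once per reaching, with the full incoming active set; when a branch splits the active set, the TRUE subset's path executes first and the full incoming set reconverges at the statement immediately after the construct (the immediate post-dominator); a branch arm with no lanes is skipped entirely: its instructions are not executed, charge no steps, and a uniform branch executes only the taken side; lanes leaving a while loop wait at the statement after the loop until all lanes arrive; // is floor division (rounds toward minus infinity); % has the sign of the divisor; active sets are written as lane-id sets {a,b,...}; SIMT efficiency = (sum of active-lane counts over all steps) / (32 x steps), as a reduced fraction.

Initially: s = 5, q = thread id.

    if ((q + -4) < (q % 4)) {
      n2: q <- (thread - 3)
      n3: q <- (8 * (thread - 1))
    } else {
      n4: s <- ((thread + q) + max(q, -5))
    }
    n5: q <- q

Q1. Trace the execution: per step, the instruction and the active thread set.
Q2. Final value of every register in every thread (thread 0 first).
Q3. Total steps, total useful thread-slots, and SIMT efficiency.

step 0: eval ((q + -4) < (q % 4))    {0,1,2,3,4,5,6,7,8,9,10,11,12,13,14,15,16,17,18,19,20,21,22,23,24,25,26,27,28,29,30,31}
step 1: q <- (thread - 3)            {0,1,2,3}
step 2: q <- (8 * (thread - 1))      {0,1,2,3}
step 3: s <- ((thread + q) + max(q, -5)) {4,5,6,7,8,9,10,11,12,13,14,15,16,17,18,19,20,21,22,23,24,25,26,27,28,29,30,31}
step 4: q <- q                       {0,1,2,3,4,5,6,7,8,9,10,11,12,13,14,15,16,17,18,19,20,21,22,23,24,25,26,27,28,29,30,31}

Answer: 5 steps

s: 5,5,5,5,12,15,18,21,24,27,30,33,36,39,42,45,48,51,54,57,60,63,66,69,72,75,78,81,84,87,90,93
q: -8,0,8,16,4,5,6,7,8,9,10,11,12,13,14,15,16,17,18,19,20,21,22,23,24,25,26,27,28,29,30,31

steps = 5; useful = 100; efficiency = 100/160 = 5/8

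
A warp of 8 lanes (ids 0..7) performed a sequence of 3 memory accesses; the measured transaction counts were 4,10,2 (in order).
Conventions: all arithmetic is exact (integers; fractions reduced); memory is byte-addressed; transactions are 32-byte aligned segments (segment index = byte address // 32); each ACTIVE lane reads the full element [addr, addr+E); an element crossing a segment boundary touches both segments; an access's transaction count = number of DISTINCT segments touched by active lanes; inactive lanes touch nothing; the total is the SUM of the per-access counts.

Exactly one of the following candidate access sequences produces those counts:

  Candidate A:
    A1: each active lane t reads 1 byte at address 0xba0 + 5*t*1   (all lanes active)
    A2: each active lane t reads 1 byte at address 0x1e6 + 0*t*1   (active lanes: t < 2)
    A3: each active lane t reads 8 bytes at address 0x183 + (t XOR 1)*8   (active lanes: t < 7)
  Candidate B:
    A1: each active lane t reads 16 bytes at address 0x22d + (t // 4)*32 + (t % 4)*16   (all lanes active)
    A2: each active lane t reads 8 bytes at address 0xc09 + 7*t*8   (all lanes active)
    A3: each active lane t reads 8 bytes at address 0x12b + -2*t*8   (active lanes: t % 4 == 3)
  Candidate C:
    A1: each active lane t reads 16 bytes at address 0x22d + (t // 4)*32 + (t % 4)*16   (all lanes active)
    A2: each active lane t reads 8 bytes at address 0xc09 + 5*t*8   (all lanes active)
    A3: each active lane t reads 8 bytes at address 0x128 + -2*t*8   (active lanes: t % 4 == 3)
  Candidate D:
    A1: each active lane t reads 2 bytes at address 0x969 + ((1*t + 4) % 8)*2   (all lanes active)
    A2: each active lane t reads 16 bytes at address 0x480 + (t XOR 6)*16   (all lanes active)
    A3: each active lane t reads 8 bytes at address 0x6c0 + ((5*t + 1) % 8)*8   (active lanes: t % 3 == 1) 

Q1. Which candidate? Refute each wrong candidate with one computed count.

A: A1 gives 2 transactions, not 4
B: A3 gives 4 transactions, not 2
D: A1 gives 1 transaction, not 4
C: all counts match (4,10,2)

Answer: C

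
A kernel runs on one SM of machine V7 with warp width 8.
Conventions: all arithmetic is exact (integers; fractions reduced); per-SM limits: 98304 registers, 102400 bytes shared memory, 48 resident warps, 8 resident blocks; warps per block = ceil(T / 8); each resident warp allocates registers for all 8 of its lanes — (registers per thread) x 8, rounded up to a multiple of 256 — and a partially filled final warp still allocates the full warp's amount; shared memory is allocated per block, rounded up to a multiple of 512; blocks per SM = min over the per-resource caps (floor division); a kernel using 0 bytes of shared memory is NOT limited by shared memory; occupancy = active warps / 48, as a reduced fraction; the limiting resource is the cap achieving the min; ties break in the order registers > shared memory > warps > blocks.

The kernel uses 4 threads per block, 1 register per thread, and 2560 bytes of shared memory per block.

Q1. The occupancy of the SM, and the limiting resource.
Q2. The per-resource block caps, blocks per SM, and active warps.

Answer: occupancy 1/6, limited by blocks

registers: 384 blocks
shared memory: 40 blocks
warps: 48 blocks
blocks: 8 blocks

Answer: 8 blocks, 8 active warps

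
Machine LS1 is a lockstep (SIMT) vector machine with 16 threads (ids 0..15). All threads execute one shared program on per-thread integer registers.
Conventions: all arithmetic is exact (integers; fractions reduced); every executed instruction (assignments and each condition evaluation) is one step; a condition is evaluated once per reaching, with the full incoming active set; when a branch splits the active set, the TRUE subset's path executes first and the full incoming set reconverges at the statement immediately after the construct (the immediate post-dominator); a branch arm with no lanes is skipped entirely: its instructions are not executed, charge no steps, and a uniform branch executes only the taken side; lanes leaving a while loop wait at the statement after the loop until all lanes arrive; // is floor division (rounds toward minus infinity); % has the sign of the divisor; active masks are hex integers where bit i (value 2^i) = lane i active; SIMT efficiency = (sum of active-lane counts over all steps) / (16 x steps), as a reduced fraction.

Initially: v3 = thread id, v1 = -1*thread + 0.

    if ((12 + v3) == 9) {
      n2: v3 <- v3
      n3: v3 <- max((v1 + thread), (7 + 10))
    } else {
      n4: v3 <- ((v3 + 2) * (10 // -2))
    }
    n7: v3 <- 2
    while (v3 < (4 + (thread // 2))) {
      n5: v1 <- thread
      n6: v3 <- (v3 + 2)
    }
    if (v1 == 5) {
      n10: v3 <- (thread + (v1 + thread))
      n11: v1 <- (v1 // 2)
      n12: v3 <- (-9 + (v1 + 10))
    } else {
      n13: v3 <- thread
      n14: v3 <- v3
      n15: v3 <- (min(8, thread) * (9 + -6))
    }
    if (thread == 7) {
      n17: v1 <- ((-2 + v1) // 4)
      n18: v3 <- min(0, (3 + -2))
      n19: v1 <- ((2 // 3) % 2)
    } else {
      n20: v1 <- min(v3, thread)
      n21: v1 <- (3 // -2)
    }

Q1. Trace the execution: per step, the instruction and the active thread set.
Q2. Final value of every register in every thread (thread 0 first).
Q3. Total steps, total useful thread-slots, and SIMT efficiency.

step 0: eval ((12 + v3) == 9)        0xffff
step 1: v3 <- ((v3 + 2) * (10 // -2)) 0xffff
step 2: v3 <- 2                      0xffff
step 3: eval (v3 < (4 + (thread // 2))) 0xffff
step 4: v1 <- thread                 0xffff
step 5: v3 <- (v3 + 2)               0xffff
step 6: eval (v3 < (4 + (thread // 2))) 0xffff
step 7: v1 <- thread                 0xfffc
step 8: v3 <- (v3 + 2)               0xfffc
step 9: eval (v3 < (4 + (thread // 2))) 0xfffc
step 10: v1 <- thread                 0xffc0
step 11: v3 <- (v3 + 2)               0xffc0
step 12: eval (v3 < (4 + (thread // 2))) 0xffc0
step 13: v1 <- thread                 0xfc00
step 14: v3 <- (v3 + 2)               0xfc00
step 15: eval (v3 < (4 + (thread // 2))) 0xfc00
step 16: v1 <- thread                 0xc000
step 17: v3 <- (v3 + 2)               0xc000
step 18: eval (v3 < (4 + (thread // 2))) 0xc000
step 19: eval (v1 == 5)               0xffff
step 20: v3 <- (thread + (v1 + thread)) 0x0020
step 21: v1 <- (v1 // 2)              0x0020
step 22: v3 <- (-9 + (v1 + 10))       0x0020
step 23: v3 <- thread                 0xffdf
step 24: v3 <- v3                     0xffdf
step 25: v3 <- (min(8, thread) * (9 + -6)) 0xffdf
step 26: eval (thread == 7)           0xffff
step 27: v1 <- ((-2 + v1) // 4)       0x0080
step 28: v3 <- min(0, (3 + -2))       0x0080
step 29: v1 <- ((2 // 3) % 2)         0x0080
step 30: v1 <- min(v3, thread)        0xff7f
step 31: v1 <- (3 // -2)              0xff7f

Answer: 32 steps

v3: 0,3,6,9,12,3,18,0,24,24,24,24,24,24,24,24
v1: -2,-2,-2,-2,-2,-2,-2,0,-2,-2,-2,-2,-2,-2,-2,-2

steps = 32; useful = 321; efficiency = 321/512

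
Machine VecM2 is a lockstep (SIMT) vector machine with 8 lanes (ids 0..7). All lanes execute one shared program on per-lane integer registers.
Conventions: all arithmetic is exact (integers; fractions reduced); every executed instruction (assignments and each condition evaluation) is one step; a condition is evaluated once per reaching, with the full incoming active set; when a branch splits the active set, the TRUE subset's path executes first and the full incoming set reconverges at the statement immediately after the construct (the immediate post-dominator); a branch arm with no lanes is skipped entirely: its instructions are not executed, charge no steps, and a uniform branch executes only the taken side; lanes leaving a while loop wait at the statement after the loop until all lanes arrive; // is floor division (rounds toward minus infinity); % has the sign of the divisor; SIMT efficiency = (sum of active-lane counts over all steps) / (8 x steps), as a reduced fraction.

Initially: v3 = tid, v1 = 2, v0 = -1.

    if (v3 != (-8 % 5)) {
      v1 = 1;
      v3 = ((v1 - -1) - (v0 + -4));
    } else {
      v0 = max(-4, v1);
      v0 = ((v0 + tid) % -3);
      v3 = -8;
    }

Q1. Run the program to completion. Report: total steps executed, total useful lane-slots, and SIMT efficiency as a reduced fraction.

Answer: 6 steps, 25 useful, 25/48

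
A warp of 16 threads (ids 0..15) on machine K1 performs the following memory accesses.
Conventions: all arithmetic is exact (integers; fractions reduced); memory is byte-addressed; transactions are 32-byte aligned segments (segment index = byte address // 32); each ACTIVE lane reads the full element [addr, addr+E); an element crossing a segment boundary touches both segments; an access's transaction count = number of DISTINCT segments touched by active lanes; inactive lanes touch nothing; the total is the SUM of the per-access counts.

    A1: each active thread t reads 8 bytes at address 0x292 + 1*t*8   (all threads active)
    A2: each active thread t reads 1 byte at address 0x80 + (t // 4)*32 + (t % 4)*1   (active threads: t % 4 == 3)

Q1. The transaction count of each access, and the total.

A1: 5 transactions
A2: 4 transactions

Answer: 5,4; total 9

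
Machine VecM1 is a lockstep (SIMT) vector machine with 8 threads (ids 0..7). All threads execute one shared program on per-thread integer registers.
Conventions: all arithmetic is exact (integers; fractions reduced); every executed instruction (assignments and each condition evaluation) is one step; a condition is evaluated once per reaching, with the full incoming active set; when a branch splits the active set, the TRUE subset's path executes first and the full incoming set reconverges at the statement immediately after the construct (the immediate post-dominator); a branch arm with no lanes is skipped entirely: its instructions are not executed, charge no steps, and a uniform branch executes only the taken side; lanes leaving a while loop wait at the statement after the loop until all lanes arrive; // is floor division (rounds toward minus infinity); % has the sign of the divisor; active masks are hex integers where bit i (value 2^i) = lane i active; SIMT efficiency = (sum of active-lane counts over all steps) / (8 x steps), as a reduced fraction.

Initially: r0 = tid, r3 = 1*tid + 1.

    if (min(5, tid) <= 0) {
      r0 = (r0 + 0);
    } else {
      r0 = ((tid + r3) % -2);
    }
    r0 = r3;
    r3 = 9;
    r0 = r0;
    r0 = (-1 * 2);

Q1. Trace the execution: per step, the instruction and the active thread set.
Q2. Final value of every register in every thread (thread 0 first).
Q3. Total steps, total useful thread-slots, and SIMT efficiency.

step 0: eval (min(5, tid) <= 0)      0xff
step 1: r0 <- (r0 + 0)               0x01
step 2: r0 <- ((tid + r3) % -2)      0xfe
step 3: r0 <- r3                     0xff
step 4: r3 <- 9                      0xff
step 5: r0 <- r0                     0xff
step 6: r0 <- (-1 * 2)               0xff

Answer: 7 steps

r0: -2,-2,-2,-2,-2,-2,-2,-2
r3: 9,9,9,9,9,9,9,9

steps = 7; useful = 48; efficiency = 48/56 = 6/7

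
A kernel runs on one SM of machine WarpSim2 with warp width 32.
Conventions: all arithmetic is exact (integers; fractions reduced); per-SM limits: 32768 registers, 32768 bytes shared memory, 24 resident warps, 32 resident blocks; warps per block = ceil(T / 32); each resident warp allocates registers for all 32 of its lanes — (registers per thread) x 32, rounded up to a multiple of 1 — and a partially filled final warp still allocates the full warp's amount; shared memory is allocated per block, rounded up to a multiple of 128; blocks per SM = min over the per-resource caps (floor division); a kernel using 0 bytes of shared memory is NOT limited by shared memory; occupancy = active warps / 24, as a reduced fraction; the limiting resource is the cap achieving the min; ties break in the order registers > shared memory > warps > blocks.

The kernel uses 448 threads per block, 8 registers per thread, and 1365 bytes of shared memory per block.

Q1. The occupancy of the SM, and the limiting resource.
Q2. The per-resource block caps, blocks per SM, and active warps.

Answer: occupancy 7/12, limited by warps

registers: 9 blocks
shared memory: 23 blocks
warps: 1 block
blocks: 32 blocks

Answer: 1 block, 14 active warps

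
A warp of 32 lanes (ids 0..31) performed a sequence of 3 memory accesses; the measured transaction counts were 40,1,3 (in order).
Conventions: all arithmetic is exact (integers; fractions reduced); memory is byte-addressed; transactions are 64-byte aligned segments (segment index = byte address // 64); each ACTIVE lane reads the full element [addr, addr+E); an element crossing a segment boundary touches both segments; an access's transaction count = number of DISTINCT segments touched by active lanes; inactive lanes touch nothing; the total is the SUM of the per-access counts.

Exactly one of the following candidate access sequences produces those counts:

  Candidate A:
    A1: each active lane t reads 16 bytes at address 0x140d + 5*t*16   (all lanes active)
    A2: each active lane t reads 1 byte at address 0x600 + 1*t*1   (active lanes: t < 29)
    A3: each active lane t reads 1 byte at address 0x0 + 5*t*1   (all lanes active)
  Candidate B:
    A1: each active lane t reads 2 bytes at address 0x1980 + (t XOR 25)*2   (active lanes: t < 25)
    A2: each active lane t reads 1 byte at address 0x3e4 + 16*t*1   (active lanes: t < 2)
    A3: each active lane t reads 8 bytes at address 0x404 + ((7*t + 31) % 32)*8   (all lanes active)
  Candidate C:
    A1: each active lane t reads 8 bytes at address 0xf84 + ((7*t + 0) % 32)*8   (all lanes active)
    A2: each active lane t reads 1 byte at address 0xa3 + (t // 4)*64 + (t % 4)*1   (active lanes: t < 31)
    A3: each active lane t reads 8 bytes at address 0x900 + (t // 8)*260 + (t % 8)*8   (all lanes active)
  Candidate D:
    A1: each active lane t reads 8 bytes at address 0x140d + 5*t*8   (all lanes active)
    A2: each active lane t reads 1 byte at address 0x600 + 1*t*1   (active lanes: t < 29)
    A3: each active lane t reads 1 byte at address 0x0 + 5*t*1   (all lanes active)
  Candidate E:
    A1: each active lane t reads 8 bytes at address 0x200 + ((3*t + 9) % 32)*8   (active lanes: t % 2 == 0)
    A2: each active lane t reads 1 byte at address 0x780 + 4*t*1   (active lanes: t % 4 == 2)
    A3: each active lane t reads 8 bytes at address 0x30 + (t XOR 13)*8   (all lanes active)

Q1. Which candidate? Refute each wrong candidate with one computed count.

B: A1 gives 1 transaction, not 40
C: A1 gives 5 transactions, not 40
D: A1 gives 20 transactions, not 40
E: A1 gives 4 transactions, not 40
A: all counts match (40,1,3)

Answer: A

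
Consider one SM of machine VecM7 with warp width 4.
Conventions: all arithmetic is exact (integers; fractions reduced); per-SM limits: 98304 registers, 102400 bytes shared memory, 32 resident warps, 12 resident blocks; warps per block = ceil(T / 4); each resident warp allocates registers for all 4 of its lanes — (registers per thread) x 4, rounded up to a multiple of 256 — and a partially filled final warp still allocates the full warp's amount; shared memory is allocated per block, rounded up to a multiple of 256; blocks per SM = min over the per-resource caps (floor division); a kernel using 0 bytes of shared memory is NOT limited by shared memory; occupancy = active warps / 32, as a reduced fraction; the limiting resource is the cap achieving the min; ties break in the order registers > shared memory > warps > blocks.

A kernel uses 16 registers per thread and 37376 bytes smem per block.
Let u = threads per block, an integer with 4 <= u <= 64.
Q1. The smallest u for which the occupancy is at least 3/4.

Answer: u = 45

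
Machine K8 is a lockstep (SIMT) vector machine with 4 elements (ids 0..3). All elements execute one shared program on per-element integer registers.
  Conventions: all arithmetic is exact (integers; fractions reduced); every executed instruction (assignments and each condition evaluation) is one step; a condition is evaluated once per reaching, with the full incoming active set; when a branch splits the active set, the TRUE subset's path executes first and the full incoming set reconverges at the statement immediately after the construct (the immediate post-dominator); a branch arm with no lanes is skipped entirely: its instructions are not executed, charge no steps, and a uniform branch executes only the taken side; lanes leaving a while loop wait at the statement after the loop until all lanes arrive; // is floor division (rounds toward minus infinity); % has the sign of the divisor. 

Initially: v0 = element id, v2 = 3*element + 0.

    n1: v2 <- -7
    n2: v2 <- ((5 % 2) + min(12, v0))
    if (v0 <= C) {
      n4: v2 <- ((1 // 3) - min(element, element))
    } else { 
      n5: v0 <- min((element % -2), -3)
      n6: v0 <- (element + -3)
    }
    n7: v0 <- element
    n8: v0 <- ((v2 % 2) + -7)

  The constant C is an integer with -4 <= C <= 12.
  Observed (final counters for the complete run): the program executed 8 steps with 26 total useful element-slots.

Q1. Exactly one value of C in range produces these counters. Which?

Answer: C = 1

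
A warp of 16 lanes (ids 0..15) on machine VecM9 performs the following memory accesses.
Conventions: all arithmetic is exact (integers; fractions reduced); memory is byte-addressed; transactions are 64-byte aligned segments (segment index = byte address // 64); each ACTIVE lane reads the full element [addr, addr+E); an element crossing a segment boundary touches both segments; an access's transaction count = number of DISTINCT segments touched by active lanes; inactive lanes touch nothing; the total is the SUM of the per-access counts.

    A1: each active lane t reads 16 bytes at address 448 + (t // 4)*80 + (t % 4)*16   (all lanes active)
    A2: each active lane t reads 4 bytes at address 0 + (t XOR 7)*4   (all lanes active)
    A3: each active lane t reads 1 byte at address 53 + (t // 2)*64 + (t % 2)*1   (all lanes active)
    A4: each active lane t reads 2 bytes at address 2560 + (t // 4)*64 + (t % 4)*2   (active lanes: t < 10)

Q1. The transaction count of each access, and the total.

A1: 5 transactions
A2: 1 transaction
A3: 8 transactions
A4: 3 transactions

Answer: 5,1,8,3; total 17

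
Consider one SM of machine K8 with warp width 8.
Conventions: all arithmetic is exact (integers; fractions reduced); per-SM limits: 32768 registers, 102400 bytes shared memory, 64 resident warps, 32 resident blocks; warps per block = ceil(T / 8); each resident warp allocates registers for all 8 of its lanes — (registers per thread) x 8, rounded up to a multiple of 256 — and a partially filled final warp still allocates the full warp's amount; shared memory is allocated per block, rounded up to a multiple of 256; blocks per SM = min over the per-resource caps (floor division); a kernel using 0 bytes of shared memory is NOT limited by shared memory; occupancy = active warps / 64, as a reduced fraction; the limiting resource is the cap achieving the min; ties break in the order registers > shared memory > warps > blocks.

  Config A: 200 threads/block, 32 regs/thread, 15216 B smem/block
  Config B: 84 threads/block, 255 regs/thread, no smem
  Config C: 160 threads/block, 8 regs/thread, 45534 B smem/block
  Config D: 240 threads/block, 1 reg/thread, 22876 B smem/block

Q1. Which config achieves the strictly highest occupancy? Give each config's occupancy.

occupancies: A 25/32, B 11/64, C 5/8, D 15/16

Answer: D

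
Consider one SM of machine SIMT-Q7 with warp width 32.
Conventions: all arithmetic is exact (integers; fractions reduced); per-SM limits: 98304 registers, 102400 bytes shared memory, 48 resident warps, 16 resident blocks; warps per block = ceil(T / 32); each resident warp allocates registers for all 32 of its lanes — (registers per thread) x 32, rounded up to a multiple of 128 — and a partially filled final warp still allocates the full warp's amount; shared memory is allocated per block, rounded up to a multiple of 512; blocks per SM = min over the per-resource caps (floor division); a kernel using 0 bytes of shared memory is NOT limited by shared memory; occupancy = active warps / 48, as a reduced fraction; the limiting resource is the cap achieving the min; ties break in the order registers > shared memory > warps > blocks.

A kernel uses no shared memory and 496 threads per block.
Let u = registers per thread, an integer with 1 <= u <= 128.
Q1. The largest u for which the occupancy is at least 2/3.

Answer: u = 96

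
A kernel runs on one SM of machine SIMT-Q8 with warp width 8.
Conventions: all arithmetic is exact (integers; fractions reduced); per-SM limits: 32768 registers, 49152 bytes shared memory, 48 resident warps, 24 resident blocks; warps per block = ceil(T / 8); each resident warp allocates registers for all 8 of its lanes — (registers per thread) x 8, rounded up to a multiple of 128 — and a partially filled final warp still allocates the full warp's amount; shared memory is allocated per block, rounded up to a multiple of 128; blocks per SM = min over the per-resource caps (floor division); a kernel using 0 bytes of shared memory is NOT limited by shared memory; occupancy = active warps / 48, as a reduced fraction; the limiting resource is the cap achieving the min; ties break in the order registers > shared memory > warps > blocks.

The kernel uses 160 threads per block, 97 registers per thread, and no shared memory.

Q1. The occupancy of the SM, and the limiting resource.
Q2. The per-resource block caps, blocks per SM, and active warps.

Answer: occupancy 5/12, limited by registers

registers: 1 block
shared memory: no limit (kernel uses none)
warps: 2 blocks
blocks: 24 blocks

Answer: 1 block, 20 active warps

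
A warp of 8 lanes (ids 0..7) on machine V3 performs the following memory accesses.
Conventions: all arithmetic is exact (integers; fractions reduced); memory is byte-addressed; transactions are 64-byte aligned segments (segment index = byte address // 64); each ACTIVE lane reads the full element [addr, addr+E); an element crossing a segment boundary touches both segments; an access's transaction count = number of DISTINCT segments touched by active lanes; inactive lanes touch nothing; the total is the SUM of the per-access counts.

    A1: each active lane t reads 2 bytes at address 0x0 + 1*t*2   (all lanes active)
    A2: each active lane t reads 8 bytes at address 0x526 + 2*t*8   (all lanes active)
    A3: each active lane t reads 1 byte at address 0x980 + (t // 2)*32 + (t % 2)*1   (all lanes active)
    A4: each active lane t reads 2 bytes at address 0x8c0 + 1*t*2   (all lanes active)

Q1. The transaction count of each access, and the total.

A1: 1 transaction
A2: 3 transactions
A3: 2 transactions
A4: 1 transaction

Answer: 1,3,2,1; total 7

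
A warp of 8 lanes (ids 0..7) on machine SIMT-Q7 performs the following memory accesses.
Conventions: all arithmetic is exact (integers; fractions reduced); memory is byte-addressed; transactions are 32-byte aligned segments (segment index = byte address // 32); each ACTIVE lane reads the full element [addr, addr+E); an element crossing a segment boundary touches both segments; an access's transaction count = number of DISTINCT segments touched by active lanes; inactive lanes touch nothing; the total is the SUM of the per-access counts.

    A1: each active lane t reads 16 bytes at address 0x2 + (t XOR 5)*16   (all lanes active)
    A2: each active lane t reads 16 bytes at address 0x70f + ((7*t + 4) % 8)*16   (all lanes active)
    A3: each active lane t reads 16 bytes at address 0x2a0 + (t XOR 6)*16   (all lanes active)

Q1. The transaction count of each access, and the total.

A1: 5 transactions
A2: 5 transactions
A3: 4 transactions

Answer: 5,5,4; total 14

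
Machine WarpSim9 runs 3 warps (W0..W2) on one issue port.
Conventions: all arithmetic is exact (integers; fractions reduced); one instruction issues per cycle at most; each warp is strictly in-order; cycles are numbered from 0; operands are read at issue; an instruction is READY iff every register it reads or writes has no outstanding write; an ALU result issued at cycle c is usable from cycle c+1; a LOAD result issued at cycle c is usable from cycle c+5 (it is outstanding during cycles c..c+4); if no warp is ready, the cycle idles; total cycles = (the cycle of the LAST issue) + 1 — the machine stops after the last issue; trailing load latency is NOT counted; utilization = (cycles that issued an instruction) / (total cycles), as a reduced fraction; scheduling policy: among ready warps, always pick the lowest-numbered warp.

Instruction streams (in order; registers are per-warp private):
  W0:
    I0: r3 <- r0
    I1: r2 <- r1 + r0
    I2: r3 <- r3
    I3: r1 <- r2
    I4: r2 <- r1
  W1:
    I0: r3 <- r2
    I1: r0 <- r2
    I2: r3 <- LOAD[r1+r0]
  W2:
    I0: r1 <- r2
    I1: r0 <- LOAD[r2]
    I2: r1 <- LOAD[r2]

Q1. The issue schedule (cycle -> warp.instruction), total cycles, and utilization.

cycle 0: W0.I0
cycle 1: W0.I1
cycle 2: W0.I2
cycle 3: W0.I3
cycle 4: W0.I4
cycle 5: W1.I0
cycle 6: W1.I1
cycle 7: W1.I2
cycle 8: W2.I0
cycle 9: W2.I1
cycle 10: W2.I2

Answer: 11 cycles, utilization 1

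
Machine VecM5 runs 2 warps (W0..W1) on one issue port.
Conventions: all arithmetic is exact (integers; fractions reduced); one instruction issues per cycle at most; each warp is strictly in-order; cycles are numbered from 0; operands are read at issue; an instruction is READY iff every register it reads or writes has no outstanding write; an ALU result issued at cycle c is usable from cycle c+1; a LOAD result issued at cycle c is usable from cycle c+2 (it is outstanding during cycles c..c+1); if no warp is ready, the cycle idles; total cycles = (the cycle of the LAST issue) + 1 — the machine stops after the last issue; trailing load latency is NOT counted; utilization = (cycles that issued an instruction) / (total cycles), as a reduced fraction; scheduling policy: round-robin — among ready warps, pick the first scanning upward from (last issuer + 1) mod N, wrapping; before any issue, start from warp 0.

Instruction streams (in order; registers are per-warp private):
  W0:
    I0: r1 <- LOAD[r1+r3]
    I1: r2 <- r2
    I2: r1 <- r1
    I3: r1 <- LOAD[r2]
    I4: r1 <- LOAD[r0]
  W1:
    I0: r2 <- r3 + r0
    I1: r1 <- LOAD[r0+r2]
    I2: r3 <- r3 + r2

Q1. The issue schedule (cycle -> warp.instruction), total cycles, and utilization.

cycle 0: W0.I0
cycle 1: W1.I0
cycle 2: W0.I1
cycle 3: W1.I1
cycle 4: W0.I2
cycle 5: W1.I2
cycle 6: W0.I3
cycle 7: idle
cycle 8: W0.I4

Answer: 9 cycles, utilization 8/9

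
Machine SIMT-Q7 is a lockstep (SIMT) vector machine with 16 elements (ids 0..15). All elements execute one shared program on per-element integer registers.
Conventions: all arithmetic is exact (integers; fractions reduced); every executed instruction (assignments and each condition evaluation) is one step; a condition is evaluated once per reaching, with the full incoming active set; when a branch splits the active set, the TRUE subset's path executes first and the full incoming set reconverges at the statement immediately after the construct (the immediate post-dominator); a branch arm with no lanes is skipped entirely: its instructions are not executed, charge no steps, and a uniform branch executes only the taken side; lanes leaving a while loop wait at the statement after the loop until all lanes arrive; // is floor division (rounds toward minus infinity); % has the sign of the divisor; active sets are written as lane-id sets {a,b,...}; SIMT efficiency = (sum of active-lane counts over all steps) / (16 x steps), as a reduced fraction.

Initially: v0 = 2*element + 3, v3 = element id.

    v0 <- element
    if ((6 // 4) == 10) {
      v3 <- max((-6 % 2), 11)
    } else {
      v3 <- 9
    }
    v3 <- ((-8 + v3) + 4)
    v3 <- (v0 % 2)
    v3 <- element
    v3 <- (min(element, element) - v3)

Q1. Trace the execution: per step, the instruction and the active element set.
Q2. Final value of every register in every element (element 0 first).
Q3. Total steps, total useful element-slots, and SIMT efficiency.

step 0: v0 <- element                {0,1,2,3,4,5,6,7,8,9,10,11,12,13,14,15}
step 1: eval ((6 // 4) == 10)        {0,1,2,3,4,5,6,7,8,9,10,11,12,13,14,15}
step 2: v3 <- 9                      {0,1,2,3,4,5,6,7,8,9,10,11,12,13,14,15}
step 3: v3 <- ((-8 + v3) + 4)        {0,1,2,3,4,5,6,7,8,9,10,11,12,13,14,15}
step 4: v3 <- (v0 % 2)               {0,1,2,3,4,5,6,7,8,9,10,11,12,13,14,15}
step 5: v3 <- element                {0,1,2,3,4,5,6,7,8,9,10,11,12,13,14,15}
step 6: v3 <- (min(element, element) - v3) {0,1,2,3,4,5,6,7,8,9,10,11,12,13,14,15}

Answer: 7 steps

v0: 0,1,2,3,4,5,6,7,8,9,10,11,12,13,14,15
v3: 0,0,0,0,0,0,0,0,0,0,0,0,0,0,0,0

steps = 7; useful = 112; efficiency = 112/112 = 1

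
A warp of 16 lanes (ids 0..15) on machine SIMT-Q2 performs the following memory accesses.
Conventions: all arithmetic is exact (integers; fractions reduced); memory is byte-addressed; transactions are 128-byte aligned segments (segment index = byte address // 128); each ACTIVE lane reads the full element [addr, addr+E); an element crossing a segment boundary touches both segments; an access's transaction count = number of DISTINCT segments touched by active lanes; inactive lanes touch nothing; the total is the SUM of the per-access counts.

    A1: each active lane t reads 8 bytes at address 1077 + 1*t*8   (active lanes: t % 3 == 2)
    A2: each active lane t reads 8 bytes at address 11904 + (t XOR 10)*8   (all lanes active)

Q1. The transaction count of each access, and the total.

A1: 2 transactions
A2: 1 transaction

Answer: 2,1; total 3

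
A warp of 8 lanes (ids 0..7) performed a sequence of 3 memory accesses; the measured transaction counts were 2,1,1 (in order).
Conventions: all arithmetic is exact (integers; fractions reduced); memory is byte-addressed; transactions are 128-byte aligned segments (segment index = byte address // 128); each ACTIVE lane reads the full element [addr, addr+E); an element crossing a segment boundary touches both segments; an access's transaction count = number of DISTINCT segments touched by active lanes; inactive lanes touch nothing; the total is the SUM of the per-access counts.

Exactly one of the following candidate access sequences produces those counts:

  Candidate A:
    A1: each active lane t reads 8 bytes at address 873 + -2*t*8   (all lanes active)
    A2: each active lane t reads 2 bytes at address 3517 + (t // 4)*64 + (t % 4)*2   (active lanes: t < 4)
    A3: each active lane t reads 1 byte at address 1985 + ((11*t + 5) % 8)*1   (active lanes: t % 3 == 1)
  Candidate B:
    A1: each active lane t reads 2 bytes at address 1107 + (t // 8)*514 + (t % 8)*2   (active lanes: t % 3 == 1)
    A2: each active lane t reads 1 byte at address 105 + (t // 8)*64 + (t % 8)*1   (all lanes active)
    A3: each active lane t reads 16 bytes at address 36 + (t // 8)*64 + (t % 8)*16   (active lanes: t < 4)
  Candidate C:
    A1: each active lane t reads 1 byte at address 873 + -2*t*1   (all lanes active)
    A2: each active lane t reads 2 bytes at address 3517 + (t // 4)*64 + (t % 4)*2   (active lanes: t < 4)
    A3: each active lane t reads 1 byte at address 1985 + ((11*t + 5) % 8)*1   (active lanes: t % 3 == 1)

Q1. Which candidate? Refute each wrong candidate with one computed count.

B: A1 gives 1 transaction, not 2
C: A1 gives 1 transaction, not 2
A: all counts match (2,1,1)

Answer: A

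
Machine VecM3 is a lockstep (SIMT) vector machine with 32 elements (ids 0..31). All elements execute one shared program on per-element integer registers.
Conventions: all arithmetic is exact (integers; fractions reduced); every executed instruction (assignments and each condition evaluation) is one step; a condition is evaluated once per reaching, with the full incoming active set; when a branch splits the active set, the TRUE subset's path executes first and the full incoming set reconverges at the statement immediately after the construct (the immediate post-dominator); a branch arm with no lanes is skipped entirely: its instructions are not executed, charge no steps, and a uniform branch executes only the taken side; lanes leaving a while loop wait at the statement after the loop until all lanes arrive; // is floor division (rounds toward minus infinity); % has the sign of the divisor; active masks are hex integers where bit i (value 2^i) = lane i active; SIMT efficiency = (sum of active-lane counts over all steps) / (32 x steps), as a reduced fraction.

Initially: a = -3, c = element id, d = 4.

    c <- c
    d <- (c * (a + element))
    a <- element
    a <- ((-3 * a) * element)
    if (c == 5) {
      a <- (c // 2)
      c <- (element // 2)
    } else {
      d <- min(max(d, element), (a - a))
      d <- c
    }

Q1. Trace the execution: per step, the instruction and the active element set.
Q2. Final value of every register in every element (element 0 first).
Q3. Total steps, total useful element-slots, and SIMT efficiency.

step 0: c <- c                       0xffffffff
step 1: d <- (c * (a + element))     0xffffffff
step 2: a <- element                 0xffffffff
step 3: a <- ((-3 * a) * element)    0xffffffff
step 4: eval (c == 5)                0xffffffff
step 5: a <- (c // 2)                0x00000020
step 6: c <- (element // 2)          0x00000020
step 7: d <- min(max(d, element), (a - a)) 0xffffffdf
step 8: d <- c                       0xffffffdf

Answer: 9 steps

a: 0,-3,-12,-27,-48,2,-108,-147,-192,-243,-300,-363,-432,-507,-588,-675,-768,-867,-972,-1083,-1200,-1323,-1452,-1587,-1728,-1875,-2028,-2187,-2352,-2523,-2700,-2883
c: 0,1,2,3,4,2,6,7,8,9,10,11,12,13,14,15,16,17,18,19,20,21,22,23,24,25,26,27,28,29,30,31
d: 0,1,2,3,4,10,6,7,8,9,10,11,12,13,14,15,16,17,18,19,20,21,22,23,24,25,26,27,28,29,30,31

steps = 9; useful = 224; efficiency = 224/288 = 7/9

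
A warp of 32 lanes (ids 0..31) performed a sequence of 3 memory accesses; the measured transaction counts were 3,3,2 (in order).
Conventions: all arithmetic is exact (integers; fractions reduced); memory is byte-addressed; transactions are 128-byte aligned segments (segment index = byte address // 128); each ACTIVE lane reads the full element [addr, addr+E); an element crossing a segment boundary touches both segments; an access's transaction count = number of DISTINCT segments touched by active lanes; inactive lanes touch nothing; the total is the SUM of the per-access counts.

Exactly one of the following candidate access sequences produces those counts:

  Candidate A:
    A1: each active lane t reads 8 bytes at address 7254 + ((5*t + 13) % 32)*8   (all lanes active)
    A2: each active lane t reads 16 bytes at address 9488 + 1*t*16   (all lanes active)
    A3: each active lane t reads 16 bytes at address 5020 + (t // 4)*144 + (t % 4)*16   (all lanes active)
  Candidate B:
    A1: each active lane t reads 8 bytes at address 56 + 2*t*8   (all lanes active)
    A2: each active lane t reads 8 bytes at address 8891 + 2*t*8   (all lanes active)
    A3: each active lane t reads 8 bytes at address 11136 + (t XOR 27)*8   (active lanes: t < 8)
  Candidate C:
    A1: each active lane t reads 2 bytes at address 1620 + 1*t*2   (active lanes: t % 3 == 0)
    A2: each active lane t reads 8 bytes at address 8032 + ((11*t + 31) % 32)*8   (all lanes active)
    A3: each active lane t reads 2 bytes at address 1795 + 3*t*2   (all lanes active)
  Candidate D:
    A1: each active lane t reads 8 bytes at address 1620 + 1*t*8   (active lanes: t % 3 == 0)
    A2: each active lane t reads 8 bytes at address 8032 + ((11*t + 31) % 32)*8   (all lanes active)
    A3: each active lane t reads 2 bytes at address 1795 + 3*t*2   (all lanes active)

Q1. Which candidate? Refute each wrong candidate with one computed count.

A: A2 gives 5 transactions, not 3
B: A1 gives 5 transactions, not 3
C: A1 gives 2 transactions, not 3
D: all counts match (3,3,2)

Answer: D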